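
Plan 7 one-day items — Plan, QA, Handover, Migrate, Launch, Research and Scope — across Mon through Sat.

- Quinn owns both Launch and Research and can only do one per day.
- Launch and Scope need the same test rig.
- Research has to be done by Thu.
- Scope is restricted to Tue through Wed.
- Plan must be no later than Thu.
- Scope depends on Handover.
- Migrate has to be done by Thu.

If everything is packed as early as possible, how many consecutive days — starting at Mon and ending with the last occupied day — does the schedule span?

2

The precedence chain requires at least 2 distinct days.
2 works (last occupied day: Tue): for example Research in Tue, Launch in Mon, Migrate in Mon, Handover in Mon, Plan in Mon, Scope in Tue, QA in Mon.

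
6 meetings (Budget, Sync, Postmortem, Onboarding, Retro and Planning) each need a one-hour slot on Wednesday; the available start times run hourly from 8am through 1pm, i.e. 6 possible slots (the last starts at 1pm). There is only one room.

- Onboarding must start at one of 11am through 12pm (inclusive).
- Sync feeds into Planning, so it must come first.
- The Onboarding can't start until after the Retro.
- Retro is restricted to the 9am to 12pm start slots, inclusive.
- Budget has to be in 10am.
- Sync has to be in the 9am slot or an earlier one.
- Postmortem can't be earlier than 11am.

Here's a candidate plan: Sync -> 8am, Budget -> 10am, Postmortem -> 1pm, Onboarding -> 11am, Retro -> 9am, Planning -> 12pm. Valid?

Valid

There is only one room — holds.
Sync has to be in the 9am slot or an earlier one — holds.
Budget has to be in 10am — holds.
Retro is restricted to the 9am to 12pm start slots, inclusive — holds.
Sync feeds into Planning, so it must come first — holds.
Onboarding must start at one of 11am through 12pm (inclusive) — holds.
Postmortem can't be earlier than 11am — holds.
The Onboarding can't start until after the Retro — holds.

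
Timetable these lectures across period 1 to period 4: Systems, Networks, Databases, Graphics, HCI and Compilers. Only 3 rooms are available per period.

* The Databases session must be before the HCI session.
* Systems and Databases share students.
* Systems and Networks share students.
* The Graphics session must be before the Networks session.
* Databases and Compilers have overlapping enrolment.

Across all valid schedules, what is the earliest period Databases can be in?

Downstream work caps Databases at period 3.
Databases at period 1 is achievable: Graphics=period 1, Systems=period 3, HCI=period 2, Networks=period 2, Compilers=period 2, Databases=period 1.

period 1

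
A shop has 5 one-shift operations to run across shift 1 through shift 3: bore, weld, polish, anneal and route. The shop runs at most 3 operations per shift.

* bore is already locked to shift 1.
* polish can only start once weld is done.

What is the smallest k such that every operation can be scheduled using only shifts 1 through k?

2 shifts

The precedence chain requires at least 2 distinct shifts.
With at most 3 per shift and 5 operations, at least 2 shifts are needed.
2 works (last occupied shift: shift 2): for example route=shift 2, anneal=shift 1, bore=shift 1, weld=shift 1, polish=shift 2.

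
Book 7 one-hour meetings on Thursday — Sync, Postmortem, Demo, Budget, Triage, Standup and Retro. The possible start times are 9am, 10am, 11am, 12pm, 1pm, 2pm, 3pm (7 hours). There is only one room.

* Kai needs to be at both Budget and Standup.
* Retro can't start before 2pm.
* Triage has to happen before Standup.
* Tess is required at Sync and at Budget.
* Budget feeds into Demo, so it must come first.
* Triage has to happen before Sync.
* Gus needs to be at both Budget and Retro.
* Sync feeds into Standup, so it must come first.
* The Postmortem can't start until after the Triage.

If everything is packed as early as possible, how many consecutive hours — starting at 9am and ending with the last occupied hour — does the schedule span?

7 hours

The precedence chain requires at least 3 distinct hours.
With at most 1 per hour and 7 meetings, at least 7 hours are needed.
Retro can't be placed before 2pm — that is hour 6 counting from 9am — so the schedule must run through at least 6 hours.
7 works (last occupied hour: 3pm): for example Triage=9am; Demo=3pm; Sync=10am; Retro=2pm; Standup=11am; Budget=1pm; Postmortem=12pm.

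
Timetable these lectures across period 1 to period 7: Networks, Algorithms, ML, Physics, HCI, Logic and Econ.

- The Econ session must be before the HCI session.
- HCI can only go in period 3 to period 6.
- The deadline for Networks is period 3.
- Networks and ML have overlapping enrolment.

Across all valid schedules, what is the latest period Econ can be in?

Downstream work caps Econ at period 5.
Econ at period 5 is achievable: ML -> period 2; Networks -> period 1; Logic -> period 1; HCI -> period 6; Physics -> period 1; Econ -> period 5; Algorithms -> period 1.

period 5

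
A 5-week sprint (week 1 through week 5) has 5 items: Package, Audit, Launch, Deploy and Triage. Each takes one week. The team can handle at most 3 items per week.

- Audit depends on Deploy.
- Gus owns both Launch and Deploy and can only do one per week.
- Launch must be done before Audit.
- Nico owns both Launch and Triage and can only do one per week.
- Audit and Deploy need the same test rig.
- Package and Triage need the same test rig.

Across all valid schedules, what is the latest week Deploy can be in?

Downstream work caps Deploy at week 4.
Deploy at week 4 is achievable: Package=week 1, Triage=week 2, Audit=week 5, Launch=week 1, Deploy=week 4.

week 4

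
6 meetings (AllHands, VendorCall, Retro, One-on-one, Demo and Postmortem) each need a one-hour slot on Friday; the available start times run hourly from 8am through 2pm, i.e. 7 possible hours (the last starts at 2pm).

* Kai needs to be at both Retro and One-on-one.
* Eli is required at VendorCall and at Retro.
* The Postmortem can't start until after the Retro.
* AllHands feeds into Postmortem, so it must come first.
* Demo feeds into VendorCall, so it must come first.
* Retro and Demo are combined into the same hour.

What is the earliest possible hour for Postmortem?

9am

Precedence pushes Postmortem to at least 9am.
Postmortem at 9am is achievable: Demo -> 8am, Retro -> 8am, VendorCall -> 9am, Postmortem -> 9am, One-on-one -> 9am, AllHands -> 8am.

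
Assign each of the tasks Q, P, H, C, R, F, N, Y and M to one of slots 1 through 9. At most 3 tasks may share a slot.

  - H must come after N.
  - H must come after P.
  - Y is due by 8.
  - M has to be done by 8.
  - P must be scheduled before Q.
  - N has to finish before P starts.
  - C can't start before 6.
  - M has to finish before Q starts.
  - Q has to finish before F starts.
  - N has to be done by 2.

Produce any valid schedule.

R -> 2, F -> 4, M -> 1, C -> 6, Q -> 3, H -> 3, N -> 1, P -> 2, Y -> 1

Checking: M(1) before Q(3); P(2) before H(3); N(1) before P(2); N(1) before H(3); P(2) before Q(3); Q(3) before F(4); C=6 in [6,9]; Y=1 in [1,8]; M=1 in [1,8]; N=1 in [1,2]; max 3 per slot (cap 3).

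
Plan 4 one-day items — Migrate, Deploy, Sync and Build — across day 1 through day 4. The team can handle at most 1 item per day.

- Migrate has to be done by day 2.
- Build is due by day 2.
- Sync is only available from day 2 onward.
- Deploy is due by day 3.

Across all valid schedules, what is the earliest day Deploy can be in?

day 3

Deploy's own window allows nothing later than day 3.
Deploy at day 3 is achievable: Build in day 2; Sync in day 4; Deploy in day 3; Migrate in day 1.
Nothing earlier works — the capacity limit rule out every day before day 3.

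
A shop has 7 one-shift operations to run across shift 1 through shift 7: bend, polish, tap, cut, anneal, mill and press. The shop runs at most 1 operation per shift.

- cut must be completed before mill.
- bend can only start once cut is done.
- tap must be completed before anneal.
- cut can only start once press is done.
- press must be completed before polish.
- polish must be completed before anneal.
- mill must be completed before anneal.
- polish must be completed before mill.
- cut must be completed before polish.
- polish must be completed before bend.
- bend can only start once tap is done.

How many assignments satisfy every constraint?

14

Splitting on bend: it can be shift 5 (4), shift 6 (5), shift 7 (5). Listing each branch's schedules as (polish, tap, cut, anneal, mill, press) by shift number:
bend=shift 5: (3,4,2,7,6,1) (4,1,3,7,6,2) (4,2,3,7,6,1) (4,3,2,7,6,1) — 4.
bend=shift 6: (3,4,2,7,5,1) (3,5,2,7,4,1) (4,1,3,7,5,2) (4,2,3,7,5,1) (4,3,2,7,5,1) — 5.
bend=shift 7: (3,4,2,6,5,1) (3,5,2,6,4,1) (4,1,3,6,5,2) (4,2,3,6,5,1) (4,3,2,6,5,1) — 5.
Summing: 4 + 5 + 5 = 14.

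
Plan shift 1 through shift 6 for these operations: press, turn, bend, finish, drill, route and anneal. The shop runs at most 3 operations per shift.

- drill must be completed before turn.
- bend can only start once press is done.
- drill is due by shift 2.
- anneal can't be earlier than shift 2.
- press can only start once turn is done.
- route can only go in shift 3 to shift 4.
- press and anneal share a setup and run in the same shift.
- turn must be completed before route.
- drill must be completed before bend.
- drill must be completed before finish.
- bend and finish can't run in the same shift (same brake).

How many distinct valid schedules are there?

60

Splitting on press: it can be shift 3 (21), shift 4 (24), shift 5 (15). Listing each branch's schedules as (turn, bend, finish, drill, route, anneal) by shift number:
press=shift 3: (2,4,2,1,3,3) (2,4,2,1,4,3) (2,4,3,1,4,3) (2,4,5,1,3,3) (2,4,5,1,4,3) (2,4,6,1,3,3) (2,4,6,1,4,3) (2,5,2,1,3,3) (2,5,2,1,4,3) (2,5,3,1,4,3) (2,5,4,1,3,3) (2,5,4,1,4,3) (2,5,6,1,3,3) (2,5,6,1,4,3) (2,6,2,1,3,3) (2,6,2,1,4,3) (2,6,3,1,4,3) (2,6,4,1,3,3) (2,6,4,1,4,3) (2,6,5,1,3,3) (2,6,5,1,4,3) — 21.
press=shift 4: (2,5,2,1,3,4) (2,5,2,1,4,4) (2,5,3,1,3,4) (2,5,3,1,4,4) (2,5,4,1,3,4) (2,5,6,1,3,4) (2,5,6,1,4,4) (2,6,2,1,3,4) (2,6,2,1,4,4) (2,6,3,1,3,4) (2,6,3,1,4,4) (2,6,4,1,3,4) (2,6,5,1,3,4) (2,6,5,1,4,4) (3,5,2,1,4,4) (3,5,3,1,4,4) (3,5,3,2,4,4) (3,5,6,1,4,4) (3,5,6,2,4,4) (3,6,2,1,4,4) (3,6,3,1,4,4) (3,6,3,2,4,4) (3,6,5,1,4,4) (3,6,5,2,4,4) — 24.
press=shift 5: (2,6,2,1,3,5) (2,6,2,1,4,5) (2,6,3,1,3,5) (2,6,3,1,4,5) (2,6,4,1,3,5) (2,6,4,1,4,5) (2,6,5,1,3,5) (2,6,5,1,4,5) (3,6,2,1,4,5) (3,6,3,1,4,5) (3,6,3,2,4,5) (3,6,4,1,4,5) (3,6,4,2,4,5) (3,6,5,1,4,5) (3,6,5,2,4,5) — 15.
Summing: 21 + 24 + 15 = 60.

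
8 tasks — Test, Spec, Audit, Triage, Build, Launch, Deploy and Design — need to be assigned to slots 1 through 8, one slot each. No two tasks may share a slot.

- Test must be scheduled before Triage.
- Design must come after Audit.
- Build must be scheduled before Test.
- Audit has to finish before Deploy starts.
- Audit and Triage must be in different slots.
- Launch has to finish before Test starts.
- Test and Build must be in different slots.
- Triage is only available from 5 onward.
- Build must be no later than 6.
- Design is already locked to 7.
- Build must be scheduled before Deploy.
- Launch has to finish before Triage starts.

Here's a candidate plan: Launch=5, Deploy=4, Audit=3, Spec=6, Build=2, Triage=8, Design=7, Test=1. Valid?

Invalid. Launch has to finish before Test starts.

Audit has to finish before Deploy starts — holds.
Build must be scheduled before Deploy — holds.
Build must be no later than 6 — holds.
No two tasks may share a slot — holds.
Triage is only available from 5 onward — holds.
Build must be scheduled before Test — violated.
Audit and Triage must be in different slots — holds.
Test and Build must be in different slots — holds.
Design must come after Audit — holds.
Design is already locked to 7 — holds.
Launch has to finish before Test starts — violated.
Launch has to finish before Triage starts — holds.
Test must be scheduled before Triage — holds.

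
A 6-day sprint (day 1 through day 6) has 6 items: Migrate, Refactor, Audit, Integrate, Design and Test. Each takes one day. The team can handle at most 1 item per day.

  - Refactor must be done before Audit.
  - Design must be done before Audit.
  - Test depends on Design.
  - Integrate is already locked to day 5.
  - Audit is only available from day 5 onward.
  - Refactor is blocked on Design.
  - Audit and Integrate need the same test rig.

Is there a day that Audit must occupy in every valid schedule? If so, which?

Audit's window is day 5–day 6.
Integrate is fixed at day 5, and Audit can't share a day with Integrate.
So Audit must be day 6.

day 6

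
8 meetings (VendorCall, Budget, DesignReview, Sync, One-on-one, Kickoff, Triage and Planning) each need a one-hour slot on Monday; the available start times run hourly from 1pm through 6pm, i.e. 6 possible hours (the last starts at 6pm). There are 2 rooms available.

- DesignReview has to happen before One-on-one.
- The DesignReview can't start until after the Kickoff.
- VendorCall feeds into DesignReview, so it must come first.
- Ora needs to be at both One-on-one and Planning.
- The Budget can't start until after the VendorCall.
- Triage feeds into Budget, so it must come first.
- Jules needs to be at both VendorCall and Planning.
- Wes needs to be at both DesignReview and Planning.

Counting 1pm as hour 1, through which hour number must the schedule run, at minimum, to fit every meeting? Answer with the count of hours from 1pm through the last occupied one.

4

The precedence chain requires at least 3 distinct hours.
With at most 2 per hour and 8 meetings, at least 4 hours are needed.
4 works (last occupied hour: 4pm): for example One-on-one in 3pm, Planning in 4pm, VendorCall in 1pm, Budget in 3pm, Sync in 4pm, Kickoff in 1pm, DesignReview in 2pm, Triage in 2pm.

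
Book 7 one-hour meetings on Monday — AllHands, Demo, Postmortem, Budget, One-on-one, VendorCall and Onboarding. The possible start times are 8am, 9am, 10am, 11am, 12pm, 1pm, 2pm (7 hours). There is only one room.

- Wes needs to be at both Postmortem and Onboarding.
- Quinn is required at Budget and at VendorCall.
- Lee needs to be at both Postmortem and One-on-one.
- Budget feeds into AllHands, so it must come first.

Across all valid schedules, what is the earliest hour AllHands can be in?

Precedence pushes AllHands to at least 9am.
AllHands at 9am is achievable: One-on-one -> 12pm; Budget -> 8am; Postmortem -> 11am; AllHands -> 9am; Onboarding -> 2pm; Demo -> 10am; VendorCall -> 1pm.

9am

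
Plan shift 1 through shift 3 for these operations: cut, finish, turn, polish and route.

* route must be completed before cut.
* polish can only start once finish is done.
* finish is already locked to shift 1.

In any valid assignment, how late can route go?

shift 2

Downstream work caps route at shift 2.
route at shift 2 is achievable: turn -> shift 1, route -> shift 2, polish -> shift 2, finish -> shift 1, cut -> shift 3.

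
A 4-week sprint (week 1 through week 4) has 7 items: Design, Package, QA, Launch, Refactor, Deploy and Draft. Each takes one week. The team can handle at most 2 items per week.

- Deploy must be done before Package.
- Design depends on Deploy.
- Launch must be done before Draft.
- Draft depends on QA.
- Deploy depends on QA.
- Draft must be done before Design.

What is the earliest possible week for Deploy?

Precedence pushes Deploy to at least week 2; downstream work caps Deploy at week 3.
Deploy at week 2 is achievable: Package=week 3, Deploy=week 2, QA=week 1, Refactor=week 4, Launch=week 1, Draft=week 2, Design=week 3.

week 2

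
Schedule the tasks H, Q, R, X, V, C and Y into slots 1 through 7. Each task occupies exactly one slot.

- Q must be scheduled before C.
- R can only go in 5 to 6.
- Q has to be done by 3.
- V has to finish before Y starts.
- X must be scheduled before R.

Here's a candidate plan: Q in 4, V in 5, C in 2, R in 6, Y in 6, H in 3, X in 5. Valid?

X must be scheduled before R — holds.
R can only go in 5 to 6 — holds.
Q must be scheduled before C — violated.
V has to finish before Y starts — holds.
Q has to be done by 3 — violated.

No — it violates: Q must be scheduled before C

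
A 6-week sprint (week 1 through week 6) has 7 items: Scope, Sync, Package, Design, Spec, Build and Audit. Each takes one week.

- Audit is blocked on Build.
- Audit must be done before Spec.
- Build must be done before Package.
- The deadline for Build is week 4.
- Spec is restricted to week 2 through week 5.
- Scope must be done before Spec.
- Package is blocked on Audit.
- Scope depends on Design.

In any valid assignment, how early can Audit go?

Precedence pushes Audit to at least week 2; downstream work caps Audit at week 4.
Audit at week 2 is achievable: Audit in week 2, Sync in week 1, Spec in week 3, Scope in week 2, Design in week 1, Package in week 3, Build in week 1.

week 2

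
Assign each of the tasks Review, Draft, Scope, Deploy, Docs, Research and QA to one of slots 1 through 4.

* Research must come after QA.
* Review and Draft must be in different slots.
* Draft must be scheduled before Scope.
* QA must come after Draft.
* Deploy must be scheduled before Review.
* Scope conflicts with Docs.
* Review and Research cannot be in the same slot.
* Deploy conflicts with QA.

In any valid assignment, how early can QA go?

2

Precedence pushes QA to at least 2; downstream work caps QA at 3.
QA at 2 is achievable: Research -> 3; QA -> 2; Docs -> 1; Review -> 2; Draft -> 1; Scope -> 2; Deploy -> 1.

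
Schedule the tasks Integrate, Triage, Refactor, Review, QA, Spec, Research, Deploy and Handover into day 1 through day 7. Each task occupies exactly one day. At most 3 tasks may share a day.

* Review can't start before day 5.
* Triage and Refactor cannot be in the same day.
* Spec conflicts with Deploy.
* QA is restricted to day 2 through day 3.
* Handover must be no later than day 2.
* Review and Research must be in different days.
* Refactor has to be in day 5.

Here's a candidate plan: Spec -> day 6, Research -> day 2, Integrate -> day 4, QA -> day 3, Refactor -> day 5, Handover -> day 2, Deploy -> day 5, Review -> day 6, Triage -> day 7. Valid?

Valid

Handover must be no later than day 2 — holds.
Review can't start before day 5 — holds.
Review and Research must be in different days — holds.
At most 3 tasks may share a day — holds.
Spec conflicts with Deploy — holds.
Triage and Refactor cannot be in the same day — holds.
QA is restricted to day 2 through day 3 — holds.
Refactor has to be in day 5 — holds.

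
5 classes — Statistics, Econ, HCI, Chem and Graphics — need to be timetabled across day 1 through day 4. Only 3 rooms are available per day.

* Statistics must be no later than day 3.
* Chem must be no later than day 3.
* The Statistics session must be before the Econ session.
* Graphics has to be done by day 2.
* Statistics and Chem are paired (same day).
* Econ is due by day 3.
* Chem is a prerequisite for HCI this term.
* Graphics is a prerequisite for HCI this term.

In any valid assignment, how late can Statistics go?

Statistics's own window allows nothing later than day 3; downstream work caps Statistics at day 2.
Statistics at day 2 is achievable: Graphics in day 1, Chem in day 2, Econ in day 3, HCI in day 3, Statistics in day 2.

day 2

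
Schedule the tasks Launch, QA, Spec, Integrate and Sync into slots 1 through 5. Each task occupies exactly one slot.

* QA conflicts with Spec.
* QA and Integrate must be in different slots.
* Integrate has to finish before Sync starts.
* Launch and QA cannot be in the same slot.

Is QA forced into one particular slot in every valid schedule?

QA can be 1 (e.g. Launch=2; Sync=3; Spec=2; Integrate=2; QA=1) or 2 (e.g. Integrate in 1, Sync in 2, Spec in 1, QA in 2, Launch in 1).

No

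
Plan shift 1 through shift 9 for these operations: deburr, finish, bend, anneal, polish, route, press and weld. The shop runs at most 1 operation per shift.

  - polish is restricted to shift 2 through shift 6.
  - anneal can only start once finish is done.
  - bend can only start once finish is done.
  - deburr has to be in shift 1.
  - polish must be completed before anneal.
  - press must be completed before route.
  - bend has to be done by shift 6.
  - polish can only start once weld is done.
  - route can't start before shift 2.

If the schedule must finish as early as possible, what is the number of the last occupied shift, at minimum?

8

The precedence chain requires at least 3 distinct shifts.
With at most 1 per shift and 8 operations, at least 8 shifts are needed.
8 works (last occupied shift: shift 8): for example polish=shift 3; route=shift 7; anneal=shift 8; deburr=shift 1; bend=shift 5; press=shift 6; finish=shift 4; weld=shift 2.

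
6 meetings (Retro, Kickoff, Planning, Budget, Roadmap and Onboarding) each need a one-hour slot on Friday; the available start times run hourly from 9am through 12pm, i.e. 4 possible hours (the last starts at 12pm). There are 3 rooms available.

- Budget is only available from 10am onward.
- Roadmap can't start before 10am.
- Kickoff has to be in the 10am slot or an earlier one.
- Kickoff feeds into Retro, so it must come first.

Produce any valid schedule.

Onboarding in 9am; Planning in 9am; Retro in 10am; Kickoff in 9am; Budget in 10am; Roadmap in 10am

Checking: Kickoff(9am) before Retro(10am); Roadmap=10am in [10am,12pm]; Budget=10am in [10am,12pm]; Kickoff=9am in [9am,10am]; max 3 per hour (cap 3).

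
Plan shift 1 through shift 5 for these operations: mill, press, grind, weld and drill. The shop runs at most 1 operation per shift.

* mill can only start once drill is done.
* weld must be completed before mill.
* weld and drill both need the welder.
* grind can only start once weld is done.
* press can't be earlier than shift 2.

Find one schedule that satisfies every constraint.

mill=shift 4; drill=shift 3; weld=shift 1; press=shift 2; grind=shift 5

Checking: drill(shift 3) before mill(shift 4); weld(shift 1) before mill(shift 4); weld(shift 1) before grind(shift 5); weld(shift 1) != drill(shift 3); press=shift 2 in [shift 2,shift 5]; max 1 per shift (cap 1).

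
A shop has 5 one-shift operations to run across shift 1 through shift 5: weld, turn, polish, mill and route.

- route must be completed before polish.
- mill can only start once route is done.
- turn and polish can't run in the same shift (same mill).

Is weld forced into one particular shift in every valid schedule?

No

weld can be shift 1 (e.g. polish -> shift 2; weld -> shift 1; turn -> shift 1; mill -> shift 2; route -> shift 1) or shift 2 (e.g. polish=shift 2, weld=shift 2, mill=shift 2, turn=shift 1, route=shift 1).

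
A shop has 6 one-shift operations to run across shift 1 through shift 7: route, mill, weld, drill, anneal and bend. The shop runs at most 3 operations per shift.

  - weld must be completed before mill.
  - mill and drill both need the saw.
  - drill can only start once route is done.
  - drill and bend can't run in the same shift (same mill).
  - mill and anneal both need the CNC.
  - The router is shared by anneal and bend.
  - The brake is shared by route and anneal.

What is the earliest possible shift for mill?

shift 2

Precedence pushes mill to at least shift 2.
mill at shift 2 is achievable: anneal -> shift 3; drill -> shift 3; weld -> shift 1; bend -> shift 1; mill -> shift 2; route -> shift 1.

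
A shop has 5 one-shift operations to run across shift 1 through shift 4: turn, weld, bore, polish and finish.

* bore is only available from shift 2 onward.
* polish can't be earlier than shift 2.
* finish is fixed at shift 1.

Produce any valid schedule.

weld=shift 1, bore=shift 2, turn=shift 1, finish=shift 1, polish=shift 2

Checking: polish=shift 2 in [shift 2,shift 4]; bore=shift 2 in [shift 2,shift 4]; finish=shift 1 in [shift 1,shift 1].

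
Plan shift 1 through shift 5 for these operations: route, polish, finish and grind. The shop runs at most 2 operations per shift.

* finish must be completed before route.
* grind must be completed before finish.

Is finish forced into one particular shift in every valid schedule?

No

finish can be shift 2 (e.g. route in shift 3; finish in shift 2; grind in shift 1; polish in shift 1) or shift 3 (e.g. polish -> shift 1; grind -> shift 1; route -> shift 4; finish -> shift 3).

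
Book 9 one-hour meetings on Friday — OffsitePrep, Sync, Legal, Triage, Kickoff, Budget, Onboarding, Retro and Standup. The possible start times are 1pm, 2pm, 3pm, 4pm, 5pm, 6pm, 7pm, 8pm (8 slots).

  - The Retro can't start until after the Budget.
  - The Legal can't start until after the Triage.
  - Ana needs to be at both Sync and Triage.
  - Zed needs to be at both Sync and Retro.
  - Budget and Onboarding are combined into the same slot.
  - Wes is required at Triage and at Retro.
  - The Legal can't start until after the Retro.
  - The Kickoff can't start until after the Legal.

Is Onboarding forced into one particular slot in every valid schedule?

No

Onboarding can be 1pm (e.g. Retro=2pm; Legal=3pm; Budget=1pm; Sync=3pm; Kickoff=4pm; Onboarding=1pm; OffsitePrep=1pm; Triage=1pm; Standup=1pm) or 2pm (e.g. Triage in 1pm, Kickoff in 5pm, OffsitePrep in 1pm, Sync in 2pm, Budget in 2pm, Retro in 3pm, Onboarding in 2pm, Standup in 1pm, Legal in 4pm).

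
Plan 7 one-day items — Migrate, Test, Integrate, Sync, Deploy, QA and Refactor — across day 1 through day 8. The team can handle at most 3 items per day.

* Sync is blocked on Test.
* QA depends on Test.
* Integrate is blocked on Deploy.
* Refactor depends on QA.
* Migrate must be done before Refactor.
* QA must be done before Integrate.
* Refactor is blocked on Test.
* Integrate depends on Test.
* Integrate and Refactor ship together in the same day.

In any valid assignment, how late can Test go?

day 6

Downstream work caps Test at day 6.
Test at day 6 is achievable: Test -> day 6, Deploy -> day 1, Sync -> day 7, QA -> day 7, Migrate -> day 1, Refactor -> day 8, Integrate -> day 8.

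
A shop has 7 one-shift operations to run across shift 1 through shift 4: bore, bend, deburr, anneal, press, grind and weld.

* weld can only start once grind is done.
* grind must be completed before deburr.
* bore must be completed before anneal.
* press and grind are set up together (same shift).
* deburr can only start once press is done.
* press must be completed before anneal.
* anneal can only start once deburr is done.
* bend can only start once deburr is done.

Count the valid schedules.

45

Splitting on bore: it can be shift 1 (17), shift 2 (17), shift 3 (11). Listing each branch's schedules as (bend, deburr, anneal, press, grind, weld) by shift number:
bore=shift 1: (3,2,3,1,1,2) (3,2,3,1,1,3) (3,2,3,1,1,4) (3,2,4,1,1,2) (3,2,4,1,1,3) (3,2,4,1,1,4) (4,2,3,1,1,2) (4,2,3,1,1,3) (4,2,3,1,1,4) (4,2,4,1,1,2) (4,2,4,1,1,3) (4,2,4,1,1,4) (4,3,4,1,1,2) (4,3,4,1,1,3) (4,3,4,1,1,4) (4,3,4,2,2,3) (4,3,4,2,2,4) — 17.
bore=shift 2: (3,2,3,1,1,2) (3,2,3,1,1,3) (3,2,3,1,1,4) (3,2,4,1,1,2) (3,2,4,1,1,3) (3,2,4,1,1,4) (4,2,3,1,1,2) (4,2,3,1,1,3) (4,2,3,1,1,4) (4,2,4,1,1,2) (4,2,4,1,1,3) (4,2,4,1,1,4) (4,3,4,1,1,2) (4,3,4,1,1,3) (4,3,4,1,1,4) (4,3,4,2,2,3) (4,3,4,2,2,4) — 17.
bore=shift 3: (3,2,4,1,1,2) (3,2,4,1,1,3) (3,2,4,1,1,4) (4,2,4,1,1,2) (4,2,4,1,1,3) (4,2,4,1,1,4) (4,3,4,1,1,2) (4,3,4,1,1,3) (4,3,4,1,1,4) (4,3,4,2,2,3) (4,3,4,2,2,4) — 11.
Summing: 17 + 17 + 11 = 45.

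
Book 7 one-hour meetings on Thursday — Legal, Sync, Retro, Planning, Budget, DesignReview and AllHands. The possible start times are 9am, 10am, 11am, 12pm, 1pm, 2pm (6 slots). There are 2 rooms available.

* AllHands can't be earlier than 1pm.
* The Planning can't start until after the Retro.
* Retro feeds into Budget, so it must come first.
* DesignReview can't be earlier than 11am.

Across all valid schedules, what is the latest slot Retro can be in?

Downstream work caps Retro at 1pm.
Retro at 1pm is achievable: Sync -> 9am, DesignReview -> 11am, Planning -> 2pm, Legal -> 9am, Retro -> 1pm, Budget -> 2pm, AllHands -> 1pm.

1pm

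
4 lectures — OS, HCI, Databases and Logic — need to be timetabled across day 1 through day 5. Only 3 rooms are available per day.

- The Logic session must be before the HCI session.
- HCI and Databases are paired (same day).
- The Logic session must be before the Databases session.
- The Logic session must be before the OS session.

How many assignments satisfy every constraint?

30

Splitting on OS: it can be day 2 (4), day 3 (7), day 4 (9), day 5 (10). Listing each branch's schedules as (HCI, Databases, Logic) by day number:
OS=day 2: (2,2,1) (3,3,1) (4,4,1) (5,5,1) — 4.
OS=day 3: (2,2,1) (3,3,1) (3,3,2) (4,4,1) (4,4,2) (5,5,1) (5,5,2) — 7.
OS=day 4: (2,2,1) (3,3,1) (3,3,2) (4,4,1) (4,4,2) (4,4,3) (5,5,1) (5,5,2) (5,5,3) — 9.
OS=day 5: (2,2,1) (3,3,1) (3,3,2) (4,4,1) (4,4,2) (4,4,3) (5,5,1) (5,5,2) (5,5,3) (5,5,4) — 10.
Summing: 4 + 7 + 9 + 10 = 30.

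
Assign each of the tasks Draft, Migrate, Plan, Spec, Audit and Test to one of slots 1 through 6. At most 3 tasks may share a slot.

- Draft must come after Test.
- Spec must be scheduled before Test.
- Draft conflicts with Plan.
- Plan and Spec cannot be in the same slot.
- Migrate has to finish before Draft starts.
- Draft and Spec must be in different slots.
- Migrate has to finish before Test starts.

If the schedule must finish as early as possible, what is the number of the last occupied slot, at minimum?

3

The precedence chain requires at least 3 distinct slots.
With at most 3 per slot and 6 tasks, at least 2 slots are needed.
3 works (last occupied slot: 3): for example Plan in 2, Draft in 3, Migrate in 1, Audit in 1, Spec in 1, Test in 2.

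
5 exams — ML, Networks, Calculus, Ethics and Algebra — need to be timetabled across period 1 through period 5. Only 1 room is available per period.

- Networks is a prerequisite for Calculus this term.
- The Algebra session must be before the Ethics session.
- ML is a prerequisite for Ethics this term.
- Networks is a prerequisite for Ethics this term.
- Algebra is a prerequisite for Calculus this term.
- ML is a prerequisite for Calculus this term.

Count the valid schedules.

Splitting on ML: it can be period 1 (4), period 2 (4), period 3 (4). Listing each branch's schedules as (Networks, Calculus, Ethics, Algebra) by period number:
ML=period 1: (2,4,5,3) (2,5,4,3) (3,4,5,2) (3,5,4,2) — 4.
ML=period 2: (1,4,5,3) (1,5,4,3) (3,4,5,1) (3,5,4,1) — 4.
ML=period 3: (1,4,5,2) (1,5,4,2) (2,4,5,1) (2,5,4,1) — 4.
Summing: 4 + 4 + 4 = 12.

12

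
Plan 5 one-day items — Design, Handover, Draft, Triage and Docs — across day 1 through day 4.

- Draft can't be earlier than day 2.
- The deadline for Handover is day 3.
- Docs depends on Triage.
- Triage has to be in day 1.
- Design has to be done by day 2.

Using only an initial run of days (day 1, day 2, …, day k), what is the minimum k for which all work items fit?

2

The precedence chain requires at least 2 distinct days.
2 works (last occupied day: day 2): for example Draft=day 2; Design=day 1; Triage=day 1; Handover=day 1; Docs=day 2.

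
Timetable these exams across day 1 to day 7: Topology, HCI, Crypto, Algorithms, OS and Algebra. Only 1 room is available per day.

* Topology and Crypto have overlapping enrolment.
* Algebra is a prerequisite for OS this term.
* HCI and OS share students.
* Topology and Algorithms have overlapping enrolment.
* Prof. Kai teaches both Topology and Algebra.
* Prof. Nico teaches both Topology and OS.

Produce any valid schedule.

OS -> day 2, Topology -> day 3, Crypto -> day 5, HCI -> day 4, Algorithms -> day 6, Algebra -> day 1

Checking: Algebra(day 1) before OS(day 2); HCI(day 4) != OS(day 2); Topology(day 3) != Crypto(day 5); Topology(day 3) != Algebra(day 1); Topology(day 3) != Algorithms(day 6); Topology(day 3) != OS(day 2); max 1 per day (cap 1).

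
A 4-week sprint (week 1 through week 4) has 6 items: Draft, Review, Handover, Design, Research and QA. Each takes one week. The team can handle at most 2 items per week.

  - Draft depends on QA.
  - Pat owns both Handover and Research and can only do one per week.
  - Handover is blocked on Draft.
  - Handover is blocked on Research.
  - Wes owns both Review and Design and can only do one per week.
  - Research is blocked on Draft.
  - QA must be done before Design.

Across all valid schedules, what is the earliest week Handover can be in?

week 4

Precedence pushes Handover to at least week 4.
Handover at week 4 is achievable: Design=week 2; QA=week 1; Handover=week 4; Draft=week 2; Research=week 3; Review=week 1.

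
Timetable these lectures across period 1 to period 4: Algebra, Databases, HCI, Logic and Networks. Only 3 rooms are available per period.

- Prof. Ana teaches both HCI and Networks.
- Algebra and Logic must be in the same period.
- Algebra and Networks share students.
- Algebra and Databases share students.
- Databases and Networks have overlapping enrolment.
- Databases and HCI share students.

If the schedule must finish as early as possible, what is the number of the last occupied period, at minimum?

3

With at most 3 per period and 5 lectures, at least 2 periods are needed.
Could 2 periods be enough, i.e. nothing placed later than period 2? No: Algebra, Databases and Networks must all be in different periods (Algebra/Databases can't share; Algebra/Networks can't share; Databases/Networks can't share), but only 2 periods are available: 3 lectures can't fit in 2 distinct periods.
So 2 periods is not enough.
3 works (last occupied period: period 3): for example Databases=period 2; Logic=period 1; Networks=period 3; Algebra=period 1; HCI=period 1.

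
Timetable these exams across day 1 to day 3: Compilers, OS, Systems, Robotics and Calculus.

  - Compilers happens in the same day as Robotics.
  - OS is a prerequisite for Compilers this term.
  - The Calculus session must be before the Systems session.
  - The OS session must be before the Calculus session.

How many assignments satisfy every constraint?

Enumerating: Robotics=day 2; Calculus=day 2; Compilers=day 2; Systems=day 3; OS=day 1 | Calculus -> day 2; OS -> day 1; Robotics -> day 3; Systems -> day 3; Compilers -> day 3.

2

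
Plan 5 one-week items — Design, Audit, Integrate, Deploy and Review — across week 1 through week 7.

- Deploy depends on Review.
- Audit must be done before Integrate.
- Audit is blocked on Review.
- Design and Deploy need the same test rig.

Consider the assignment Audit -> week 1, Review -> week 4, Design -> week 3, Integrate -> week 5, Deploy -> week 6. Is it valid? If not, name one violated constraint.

Deploy depends on Review — holds.
Audit is blocked on Review — violated.
Design and Deploy need the same test rig — holds.
Audit must be done before Integrate — holds.

No. Audit is blocked on Review is not satisfied.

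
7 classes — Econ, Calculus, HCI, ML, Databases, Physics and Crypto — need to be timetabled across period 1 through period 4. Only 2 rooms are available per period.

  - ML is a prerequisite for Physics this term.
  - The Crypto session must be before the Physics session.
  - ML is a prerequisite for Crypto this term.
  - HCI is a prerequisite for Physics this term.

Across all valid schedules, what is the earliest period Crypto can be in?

period 2

Precedence pushes Crypto to at least period 2; downstream work caps Crypto at period 3.
Crypto at period 2 is achievable: Crypto in period 2, HCI in period 1, Econ in period 2, ML in period 1, Databases in period 4, Calculus in period 3, Physics in period 3.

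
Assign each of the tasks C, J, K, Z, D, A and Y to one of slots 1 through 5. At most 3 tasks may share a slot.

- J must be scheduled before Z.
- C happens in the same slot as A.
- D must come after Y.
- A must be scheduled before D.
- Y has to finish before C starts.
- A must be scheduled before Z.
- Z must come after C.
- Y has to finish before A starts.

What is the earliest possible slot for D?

Precedence pushes D to at least 3.
D at 3 is achievable: Y in 1, C in 2, Z in 3, K in 1, J in 1, A in 2, D in 3.

3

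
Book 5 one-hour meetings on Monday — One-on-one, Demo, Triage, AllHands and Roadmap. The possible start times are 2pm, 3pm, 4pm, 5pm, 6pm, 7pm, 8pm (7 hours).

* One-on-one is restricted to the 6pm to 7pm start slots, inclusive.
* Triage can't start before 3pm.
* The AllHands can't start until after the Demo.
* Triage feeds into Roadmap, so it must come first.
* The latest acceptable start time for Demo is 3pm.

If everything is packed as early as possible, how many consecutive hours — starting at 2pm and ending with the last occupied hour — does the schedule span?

5

The precedence chain requires at least 2 distinct hours.
One-on-one can't be placed before 6pm — that is hour 5 counting from 2pm — so the schedule must run through at least 5 hours.
5 works (last occupied hour: 6pm): for example Roadmap=4pm; Triage=3pm; One-on-one=6pm; Demo=2pm; AllHands=3pm.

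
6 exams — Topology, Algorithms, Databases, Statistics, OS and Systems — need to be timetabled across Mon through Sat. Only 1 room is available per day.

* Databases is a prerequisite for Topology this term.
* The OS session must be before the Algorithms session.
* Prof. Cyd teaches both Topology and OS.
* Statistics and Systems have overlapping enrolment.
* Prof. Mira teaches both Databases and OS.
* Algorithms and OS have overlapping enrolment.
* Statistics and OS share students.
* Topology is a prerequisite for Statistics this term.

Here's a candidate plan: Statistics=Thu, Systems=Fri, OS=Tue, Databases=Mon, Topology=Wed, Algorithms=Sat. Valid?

Valid

Algorithms and OS have overlapping enrolment — holds.
Databases is a prerequisite for Topology this term — holds.
Statistics and OS share students — holds.
Statistics and Systems have overlapping enrolment — holds.
Topology is a prerequisite for Statistics this term — holds.
Prof. Cyd teaches both Topology and OS — holds.
Prof. Mira teaches both Databases and OS — holds.
Only 1 room is available per day — holds.
The OS session must be before the Algorithms session — holds.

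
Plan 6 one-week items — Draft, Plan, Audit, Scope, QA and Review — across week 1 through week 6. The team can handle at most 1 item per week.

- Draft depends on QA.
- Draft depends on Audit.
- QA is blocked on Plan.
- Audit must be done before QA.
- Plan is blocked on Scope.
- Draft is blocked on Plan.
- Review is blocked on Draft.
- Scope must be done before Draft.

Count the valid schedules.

3

Enumerating: Scope -> week 1, Draft -> week 5, QA -> week 4, Audit -> week 3, Plan -> week 2, Review -> week 6 | Scope -> week 2, QA -> week 4, Audit -> week 1, Plan -> week 3, Draft -> week 5, Review -> week 6 | QA=week 4, Plan=week 3, Scope=week 1, Audit=week 2, Review=week 6, Draft=week 5.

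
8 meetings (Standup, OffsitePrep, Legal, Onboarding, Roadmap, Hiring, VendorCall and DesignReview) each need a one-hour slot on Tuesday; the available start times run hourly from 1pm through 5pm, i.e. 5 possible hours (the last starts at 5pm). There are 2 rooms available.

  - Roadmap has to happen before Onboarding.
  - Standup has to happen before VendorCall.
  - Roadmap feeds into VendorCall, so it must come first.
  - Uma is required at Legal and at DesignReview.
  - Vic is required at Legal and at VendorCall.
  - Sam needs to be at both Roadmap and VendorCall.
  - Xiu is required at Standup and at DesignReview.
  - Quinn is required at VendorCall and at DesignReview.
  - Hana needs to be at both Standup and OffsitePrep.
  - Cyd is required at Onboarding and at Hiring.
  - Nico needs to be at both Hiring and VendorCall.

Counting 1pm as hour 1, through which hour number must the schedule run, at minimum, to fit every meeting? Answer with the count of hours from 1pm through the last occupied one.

4 hours

The precedence chain requires at least 2 distinct hours.
With at most 2 per hour and 8 meetings, at least 4 hours are needed.
4 works (last occupied hour: 4pm): for example Onboarding in 2pm; Hiring in 4pm; DesignReview in 4pm; Roadmap in 1pm; Standup in 1pm; VendorCall in 2pm; Legal in 3pm; OffsitePrep in 3pm.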